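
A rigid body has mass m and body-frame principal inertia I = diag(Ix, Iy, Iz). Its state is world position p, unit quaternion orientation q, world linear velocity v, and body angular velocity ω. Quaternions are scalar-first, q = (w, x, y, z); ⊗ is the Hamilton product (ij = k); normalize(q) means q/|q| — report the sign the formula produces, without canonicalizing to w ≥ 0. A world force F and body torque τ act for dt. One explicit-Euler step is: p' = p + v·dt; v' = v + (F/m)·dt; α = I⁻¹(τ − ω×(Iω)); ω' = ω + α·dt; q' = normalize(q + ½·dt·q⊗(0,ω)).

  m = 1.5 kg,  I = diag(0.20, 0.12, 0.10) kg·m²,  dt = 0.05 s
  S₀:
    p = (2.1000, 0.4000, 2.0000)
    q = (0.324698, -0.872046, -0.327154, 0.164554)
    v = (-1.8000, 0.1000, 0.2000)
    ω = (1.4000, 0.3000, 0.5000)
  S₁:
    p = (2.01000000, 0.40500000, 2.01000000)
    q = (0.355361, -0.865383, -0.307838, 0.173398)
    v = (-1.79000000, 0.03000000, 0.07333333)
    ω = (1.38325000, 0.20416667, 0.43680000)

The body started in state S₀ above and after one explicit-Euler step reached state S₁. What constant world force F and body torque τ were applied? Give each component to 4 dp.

rate change Δω = (-0.01675000, -0.09583333, -0.06320000)
ω₀×(Iω₀) = (-0.0030, 0.0700, -0.0336)
applied torque τ = (-0.0700, -0.1600, -0.1600)
Δv = v₁−v₀ = (0.01000000, -0.07000000, -0.12666667)
m·(v₁−v₀)/dt = (0.3000, -2.1000, -3.8000)

F = (0.3000, -2.1000, -3.8000)
τ = (-0.0700, -0.1600, -0.1600)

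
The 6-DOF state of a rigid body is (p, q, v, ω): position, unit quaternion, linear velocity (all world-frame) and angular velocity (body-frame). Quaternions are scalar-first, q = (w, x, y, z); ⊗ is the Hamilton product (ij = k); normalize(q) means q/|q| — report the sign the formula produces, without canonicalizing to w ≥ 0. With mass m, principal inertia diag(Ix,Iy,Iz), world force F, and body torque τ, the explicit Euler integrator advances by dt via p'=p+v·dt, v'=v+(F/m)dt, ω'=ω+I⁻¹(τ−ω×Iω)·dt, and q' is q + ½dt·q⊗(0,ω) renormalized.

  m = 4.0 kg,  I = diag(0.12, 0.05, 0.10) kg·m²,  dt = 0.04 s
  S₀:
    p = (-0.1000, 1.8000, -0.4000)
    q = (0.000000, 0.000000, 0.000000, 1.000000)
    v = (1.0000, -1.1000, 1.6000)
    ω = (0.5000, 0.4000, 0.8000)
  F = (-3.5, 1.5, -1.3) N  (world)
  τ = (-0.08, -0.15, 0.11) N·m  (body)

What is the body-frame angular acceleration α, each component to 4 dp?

gyro term ω×Iω = (0.0160, 0.0080, -0.0140)
angular accel α = (-0.8000, -3.1600, 1.2400)

α = (-0.8000, -3.1600, 1.2400)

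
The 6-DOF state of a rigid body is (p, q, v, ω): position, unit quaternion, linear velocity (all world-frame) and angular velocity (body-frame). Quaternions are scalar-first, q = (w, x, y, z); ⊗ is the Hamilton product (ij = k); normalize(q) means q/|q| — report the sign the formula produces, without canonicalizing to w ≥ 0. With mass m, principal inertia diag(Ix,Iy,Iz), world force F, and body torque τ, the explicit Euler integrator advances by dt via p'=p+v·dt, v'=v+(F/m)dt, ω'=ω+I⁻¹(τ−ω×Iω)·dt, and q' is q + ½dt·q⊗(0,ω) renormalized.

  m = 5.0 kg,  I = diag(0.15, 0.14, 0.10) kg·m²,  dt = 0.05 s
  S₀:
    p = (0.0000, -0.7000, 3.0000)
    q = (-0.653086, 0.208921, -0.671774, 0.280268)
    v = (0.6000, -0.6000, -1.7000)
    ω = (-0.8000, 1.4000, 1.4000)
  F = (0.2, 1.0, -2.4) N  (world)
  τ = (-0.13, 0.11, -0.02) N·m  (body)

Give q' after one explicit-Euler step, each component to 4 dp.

2q̇ = q⊗(0,ω) = (0.7152452, -0.8103900, -1.4310242, -1.1592502)
q + ½dt·q⊗(0,ω), renormalized = (-0.6343, 0.1884, -0.7065, 0.2509)

q' = (-0.6343, 0.1884, -0.7065, 0.2509)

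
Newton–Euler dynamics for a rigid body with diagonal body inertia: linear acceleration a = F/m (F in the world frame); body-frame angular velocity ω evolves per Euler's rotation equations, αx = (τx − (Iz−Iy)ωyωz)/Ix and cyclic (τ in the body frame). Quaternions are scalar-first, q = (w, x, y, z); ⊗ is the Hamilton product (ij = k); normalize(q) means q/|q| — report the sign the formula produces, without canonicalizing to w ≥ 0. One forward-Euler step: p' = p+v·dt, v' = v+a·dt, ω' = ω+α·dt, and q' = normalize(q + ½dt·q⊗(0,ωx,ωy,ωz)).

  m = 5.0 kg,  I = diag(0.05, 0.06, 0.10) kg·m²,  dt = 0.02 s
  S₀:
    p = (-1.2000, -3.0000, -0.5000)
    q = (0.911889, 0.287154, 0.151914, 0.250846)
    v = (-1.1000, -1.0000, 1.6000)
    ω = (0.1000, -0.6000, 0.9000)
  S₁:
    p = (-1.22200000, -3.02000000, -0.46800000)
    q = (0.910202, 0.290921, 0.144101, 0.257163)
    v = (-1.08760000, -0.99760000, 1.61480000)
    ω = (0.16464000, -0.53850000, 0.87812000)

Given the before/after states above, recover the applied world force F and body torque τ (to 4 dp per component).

ω₁ − ω₀ = (0.06464000, 0.06150000, -0.02188000)
ω₀×(Iω₀) = (-0.0216, -0.0045, -0.0006)
τ = I·(Δω/dt) + ω₀×(Iω₀) = (0.1400, 0.1800, -0.1100)
velocity change Δv = (0.01240000, 0.00240000, 0.01480000)
F = m·Δv/dt = (3.1000, 0.6000, 3.7000)

F = (3.1000, 0.6000, 3.7000)
τ = (0.1400, 0.1800, -0.1100)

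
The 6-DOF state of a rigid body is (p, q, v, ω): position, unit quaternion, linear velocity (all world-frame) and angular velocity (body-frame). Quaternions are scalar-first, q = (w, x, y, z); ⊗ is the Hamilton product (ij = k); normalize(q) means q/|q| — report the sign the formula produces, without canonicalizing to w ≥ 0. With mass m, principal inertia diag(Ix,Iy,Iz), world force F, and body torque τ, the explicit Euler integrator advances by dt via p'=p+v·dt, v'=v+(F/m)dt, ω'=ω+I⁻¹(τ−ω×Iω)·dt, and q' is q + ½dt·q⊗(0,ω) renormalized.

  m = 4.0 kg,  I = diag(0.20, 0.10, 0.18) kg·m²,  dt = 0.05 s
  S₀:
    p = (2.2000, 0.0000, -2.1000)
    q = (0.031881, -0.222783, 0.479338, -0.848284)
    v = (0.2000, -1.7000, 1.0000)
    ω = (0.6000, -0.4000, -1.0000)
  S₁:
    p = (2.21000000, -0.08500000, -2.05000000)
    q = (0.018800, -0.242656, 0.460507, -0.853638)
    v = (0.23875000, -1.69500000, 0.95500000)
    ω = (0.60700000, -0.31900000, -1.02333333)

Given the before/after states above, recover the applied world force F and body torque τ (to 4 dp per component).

v₁ − v₀ = (0.03875000, 0.00500000, -0.04500000)
m·(v₁−v₀)/dt = (3.1000, 0.4000, -3.6000)
ω₁ − ω₀ = (0.00700000, 0.08100000, -0.02333333)
I·α + gyro = (0.0600, 0.1500, -0.0600)

F = (3.1000, 0.4000, -3.6000)
τ = (0.0600, 0.1500, -0.0600)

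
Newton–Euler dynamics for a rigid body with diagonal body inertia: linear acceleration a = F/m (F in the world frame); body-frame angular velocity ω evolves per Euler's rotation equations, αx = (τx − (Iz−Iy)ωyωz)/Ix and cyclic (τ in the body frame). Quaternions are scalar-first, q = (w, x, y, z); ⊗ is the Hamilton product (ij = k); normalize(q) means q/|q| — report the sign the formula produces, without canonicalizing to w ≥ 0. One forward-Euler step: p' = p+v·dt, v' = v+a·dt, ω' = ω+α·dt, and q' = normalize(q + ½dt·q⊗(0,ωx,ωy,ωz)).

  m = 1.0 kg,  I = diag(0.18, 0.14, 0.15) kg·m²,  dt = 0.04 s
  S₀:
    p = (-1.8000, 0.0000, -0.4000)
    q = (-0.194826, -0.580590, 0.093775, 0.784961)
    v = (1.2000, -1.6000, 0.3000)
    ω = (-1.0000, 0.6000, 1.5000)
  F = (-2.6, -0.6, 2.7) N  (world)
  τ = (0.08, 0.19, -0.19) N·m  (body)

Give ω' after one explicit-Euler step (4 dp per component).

precession coupling ω×(Iω) = (0.0090, -0.0450, 0.0240)
α = I⁻¹(τ − ω×Iω) = (0.3944, 1.6786, -1.4267)
ω + α·dt = (-0.9842, 0.6671, 1.4429)

ω' = (-0.9842, 0.6671, 1.4429)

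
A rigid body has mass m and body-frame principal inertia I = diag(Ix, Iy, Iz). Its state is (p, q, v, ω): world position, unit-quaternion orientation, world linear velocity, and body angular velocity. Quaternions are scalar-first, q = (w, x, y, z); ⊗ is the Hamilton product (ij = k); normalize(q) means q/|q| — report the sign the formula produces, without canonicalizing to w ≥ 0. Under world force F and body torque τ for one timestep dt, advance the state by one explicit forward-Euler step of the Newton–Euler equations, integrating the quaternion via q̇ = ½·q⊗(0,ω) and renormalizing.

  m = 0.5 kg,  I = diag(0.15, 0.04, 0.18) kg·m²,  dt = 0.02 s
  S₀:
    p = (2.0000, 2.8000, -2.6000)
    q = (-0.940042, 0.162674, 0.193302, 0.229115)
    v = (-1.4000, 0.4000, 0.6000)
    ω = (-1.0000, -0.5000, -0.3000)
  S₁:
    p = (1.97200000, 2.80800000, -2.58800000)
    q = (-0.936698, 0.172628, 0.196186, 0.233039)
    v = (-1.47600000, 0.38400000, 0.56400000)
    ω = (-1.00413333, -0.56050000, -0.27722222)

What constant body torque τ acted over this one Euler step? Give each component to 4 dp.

rate change Δω = (-0.00413333, -0.06050000, 0.02277778)
gyro term ω₀×Iω₀ = (0.0210, -0.0090, -0.0550)
applied torque τ = (-0.0100, -0.1300, 0.1500)

τ = (-0.0100, -0.1300, 0.1500)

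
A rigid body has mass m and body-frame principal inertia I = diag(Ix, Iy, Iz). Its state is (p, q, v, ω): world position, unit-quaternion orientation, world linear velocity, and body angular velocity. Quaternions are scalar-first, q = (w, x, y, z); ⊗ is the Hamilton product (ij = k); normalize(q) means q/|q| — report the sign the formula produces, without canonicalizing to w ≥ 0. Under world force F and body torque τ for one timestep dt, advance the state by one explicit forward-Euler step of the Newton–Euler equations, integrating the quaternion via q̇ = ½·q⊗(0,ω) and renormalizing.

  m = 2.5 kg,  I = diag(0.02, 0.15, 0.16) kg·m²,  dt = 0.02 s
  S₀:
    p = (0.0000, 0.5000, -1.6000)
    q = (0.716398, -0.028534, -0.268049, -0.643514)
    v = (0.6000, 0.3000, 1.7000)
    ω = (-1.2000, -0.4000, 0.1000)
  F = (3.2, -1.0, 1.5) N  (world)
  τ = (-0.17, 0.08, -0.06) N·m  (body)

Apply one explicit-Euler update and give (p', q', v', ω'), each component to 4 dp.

p' = p + v·dt = (0.0120, 0.5060, -1.5660)
v' = v + a·dt = (0.6256, 0.2920, 1.7120)
gyro term ω×Iω = (-0.0004, 0.0168, 0.0624)
α = I⁻¹(τ − ω×Iω) = (-8.4800, 0.4213, -0.7650)
ω + α·dt = (-1.3696, -0.3916, 0.0847)
Hamilton product q⊗(0,ω) = (-0.0771090, -1.1438881, 0.4885110, -0.2386054)
q' = normalize(q + ½dt·q⊗(0,ω)) = (0.7156, -0.0400, -0.2631, -0.6458)

p' = (0.0120, 0.5060, -1.5660)
q' = (0.7156, -0.0400, -0.2631, -0.6458)
v' = (0.6256, 0.2920, 1.7120)
ω' = (-1.3696, -0.3916, 0.0847)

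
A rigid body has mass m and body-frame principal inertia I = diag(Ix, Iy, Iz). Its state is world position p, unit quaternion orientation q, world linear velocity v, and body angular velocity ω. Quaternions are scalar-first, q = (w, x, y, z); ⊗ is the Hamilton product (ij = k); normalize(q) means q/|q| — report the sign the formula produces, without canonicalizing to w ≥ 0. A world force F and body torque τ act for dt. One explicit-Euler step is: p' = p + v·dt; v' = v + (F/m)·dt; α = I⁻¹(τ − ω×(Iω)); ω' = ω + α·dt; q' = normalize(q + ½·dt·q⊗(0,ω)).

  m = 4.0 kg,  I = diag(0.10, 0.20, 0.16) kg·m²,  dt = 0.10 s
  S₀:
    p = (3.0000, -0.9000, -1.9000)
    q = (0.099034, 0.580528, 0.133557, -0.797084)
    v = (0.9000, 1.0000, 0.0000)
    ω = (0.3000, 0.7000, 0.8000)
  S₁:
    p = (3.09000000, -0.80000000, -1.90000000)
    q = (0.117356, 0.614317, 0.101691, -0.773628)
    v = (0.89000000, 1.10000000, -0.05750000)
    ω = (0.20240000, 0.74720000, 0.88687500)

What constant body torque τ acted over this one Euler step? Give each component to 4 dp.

Δω = ω₁−ω₀ = (-0.09760000, 0.04720000, 0.08687500)
gyro term ω₀×Iω₀ = (-0.0224, -0.0144, 0.0210)
I·α + gyro = (-0.1200, 0.0800, 0.1600)

τ = (-0.1200, 0.0800, 0.1600)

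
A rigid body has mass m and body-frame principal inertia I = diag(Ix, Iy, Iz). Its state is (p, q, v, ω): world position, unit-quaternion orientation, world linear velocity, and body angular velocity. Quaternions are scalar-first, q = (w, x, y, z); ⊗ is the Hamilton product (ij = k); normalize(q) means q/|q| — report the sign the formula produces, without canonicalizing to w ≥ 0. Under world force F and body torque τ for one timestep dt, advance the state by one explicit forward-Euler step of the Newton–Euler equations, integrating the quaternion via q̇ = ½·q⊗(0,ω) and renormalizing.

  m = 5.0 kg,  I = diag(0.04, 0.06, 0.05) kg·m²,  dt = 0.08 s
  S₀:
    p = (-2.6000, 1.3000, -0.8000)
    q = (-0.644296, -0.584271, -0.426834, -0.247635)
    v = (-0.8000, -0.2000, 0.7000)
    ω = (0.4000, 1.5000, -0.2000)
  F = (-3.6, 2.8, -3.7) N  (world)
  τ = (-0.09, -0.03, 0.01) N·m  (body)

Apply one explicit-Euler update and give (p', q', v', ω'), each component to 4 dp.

p' = (-2.6640, 1.2840, -0.7440)
q' = (-0.6101, -0.5752, -0.4732, -0.2702)
v' = (-0.8576, -0.1552, 0.6408)
ω' = (0.2140, 1.4589, -0.2032)

(τ − ω×Iω)/I = (-2.3250, -0.5133, -0.0400)
ω' = ω + α·dt = (0.2140, 1.4589, -0.2032)
2q̇ = q⊗(0,ω) = (0.8244324, 0.1991009, -1.1823522, -0.5768137)
q' = normalize(q + ½dt·q⊗(0,ω)) = (-0.6101, -0.5752, -0.4732, -0.2702)
p + v·dt = (-2.6640, 1.2840, -0.7440)
v + (F/m)dt = (-0.8576, -0.1552, 0.6408)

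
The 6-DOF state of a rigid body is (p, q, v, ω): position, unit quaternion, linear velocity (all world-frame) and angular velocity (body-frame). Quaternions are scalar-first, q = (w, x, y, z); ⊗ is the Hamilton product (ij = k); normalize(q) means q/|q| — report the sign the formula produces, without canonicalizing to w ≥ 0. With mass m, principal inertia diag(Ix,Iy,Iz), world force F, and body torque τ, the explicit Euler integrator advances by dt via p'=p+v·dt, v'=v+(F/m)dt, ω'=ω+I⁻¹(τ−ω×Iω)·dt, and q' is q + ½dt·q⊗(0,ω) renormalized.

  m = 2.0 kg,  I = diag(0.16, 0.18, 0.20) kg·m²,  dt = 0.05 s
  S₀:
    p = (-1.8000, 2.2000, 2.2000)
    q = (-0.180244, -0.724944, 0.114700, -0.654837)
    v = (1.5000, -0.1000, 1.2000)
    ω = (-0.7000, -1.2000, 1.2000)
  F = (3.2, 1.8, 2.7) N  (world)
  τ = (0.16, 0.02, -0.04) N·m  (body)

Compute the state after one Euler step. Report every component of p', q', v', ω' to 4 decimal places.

angular accel α = (1.1800, -0.0756, -0.2840)
ω + α·dt = (-0.6410, -1.2038, 1.1858)
q⊗(0,ω) = (0.4159836, -0.5219936, 1.5446115, 0.7339300)
updated quaternion q' = (-0.1697, -0.7372, 0.1532, -0.6358)
p + v·dt = (-1.7250, 2.1950, 2.2600)
new velocity v' = (1.5800, -0.0550, 1.2675)

p' = (-1.7250, 2.1950, 2.2600)
q' = (-0.1697, -0.7372, 0.1532, -0.6358)
v' = (1.5800, -0.0550, 1.2675)
ω' = (-0.6410, -1.2038, 1.1858)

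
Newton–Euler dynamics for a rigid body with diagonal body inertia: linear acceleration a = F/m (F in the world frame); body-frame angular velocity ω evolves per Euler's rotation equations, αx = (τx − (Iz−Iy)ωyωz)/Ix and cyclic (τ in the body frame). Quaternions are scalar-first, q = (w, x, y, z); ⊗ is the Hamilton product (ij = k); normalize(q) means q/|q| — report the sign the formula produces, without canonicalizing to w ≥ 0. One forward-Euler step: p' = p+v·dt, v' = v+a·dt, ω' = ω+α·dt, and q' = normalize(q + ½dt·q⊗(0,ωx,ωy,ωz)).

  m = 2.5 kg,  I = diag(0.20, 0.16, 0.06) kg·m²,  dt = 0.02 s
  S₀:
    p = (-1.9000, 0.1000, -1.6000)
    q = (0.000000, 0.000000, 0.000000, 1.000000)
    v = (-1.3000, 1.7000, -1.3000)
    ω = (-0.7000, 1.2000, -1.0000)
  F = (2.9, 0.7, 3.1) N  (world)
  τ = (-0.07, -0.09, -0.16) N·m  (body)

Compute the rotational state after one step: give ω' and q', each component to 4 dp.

gyro term ω×Iω = (0.1200, 0.0980, 0.0336)
angular accel α = (-0.9500, -1.1750, -3.2267)
ω + α·dt = (-0.7190, 1.1765, -1.0645)
Hamilton product q⊗(0,ω) = (1.0000000, -1.2000000, -0.7000000, 0.0000000)
q' = normalize(q + ½dt·q⊗(0,ω)) = (0.0100, -0.0120, -0.0070, 0.9999)

ω' = (-0.7190, 1.1765, -1.0645)
q' = (0.0100, -0.0120, -0.0070, 0.9999)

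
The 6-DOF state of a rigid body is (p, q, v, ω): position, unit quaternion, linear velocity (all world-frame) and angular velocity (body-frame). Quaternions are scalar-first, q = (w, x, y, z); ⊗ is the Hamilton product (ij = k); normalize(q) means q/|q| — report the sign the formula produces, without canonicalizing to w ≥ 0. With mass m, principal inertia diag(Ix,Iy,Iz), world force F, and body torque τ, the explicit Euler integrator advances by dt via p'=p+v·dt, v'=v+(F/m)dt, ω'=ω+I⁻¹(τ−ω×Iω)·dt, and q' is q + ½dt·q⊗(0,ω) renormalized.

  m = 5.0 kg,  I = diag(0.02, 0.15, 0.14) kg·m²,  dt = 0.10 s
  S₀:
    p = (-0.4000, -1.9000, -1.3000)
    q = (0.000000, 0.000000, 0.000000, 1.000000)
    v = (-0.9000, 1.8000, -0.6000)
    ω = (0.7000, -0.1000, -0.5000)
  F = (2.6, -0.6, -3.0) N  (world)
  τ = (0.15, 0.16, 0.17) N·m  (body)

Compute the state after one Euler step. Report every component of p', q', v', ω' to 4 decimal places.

ω×(Iω) gyroscopic = (-0.0005, 0.0420, -0.0091)
α = I⁻¹(τ − ω×Iω) = (7.5250, 0.7867, 1.2793)
ω + α·dt = (1.4525, -0.0213, -0.3721)
Hamilton product q⊗(0,ω) = (0.5000000, 0.1000000, 0.7000000, 0.0000000)
q' = normalize(q + ½dt·q⊗(0,ω)) = (0.0250, 0.0050, 0.0350, 0.9991)
p + v·dt = (-0.4900, -1.7200, -1.3600)
v' = v + a·dt = (-0.8480, 1.7880, -0.6600)

p' = (-0.4900, -1.7200, -1.3600)
q' = (0.0250, 0.0050, 0.0350, 0.9991)
v' = (-0.8480, 1.7880, -0.6600)
ω' = (1.4525, -0.0213, -0.3721)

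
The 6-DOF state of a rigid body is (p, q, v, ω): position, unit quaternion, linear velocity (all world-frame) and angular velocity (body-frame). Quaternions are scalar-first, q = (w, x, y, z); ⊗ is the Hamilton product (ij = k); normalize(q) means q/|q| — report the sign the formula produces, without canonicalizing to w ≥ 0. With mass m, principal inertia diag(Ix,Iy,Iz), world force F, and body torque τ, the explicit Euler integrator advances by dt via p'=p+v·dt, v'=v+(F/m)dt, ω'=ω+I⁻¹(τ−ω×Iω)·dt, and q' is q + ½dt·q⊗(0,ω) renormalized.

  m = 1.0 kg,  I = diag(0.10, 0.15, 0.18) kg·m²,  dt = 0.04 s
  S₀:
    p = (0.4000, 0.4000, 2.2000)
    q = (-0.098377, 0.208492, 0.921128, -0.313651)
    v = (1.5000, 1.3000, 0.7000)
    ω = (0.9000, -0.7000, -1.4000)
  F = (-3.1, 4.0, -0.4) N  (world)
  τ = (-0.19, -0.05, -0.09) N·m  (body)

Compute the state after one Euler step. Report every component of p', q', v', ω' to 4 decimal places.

new position p' = (0.4600, 0.4520, 2.2280)
v' = v + a·dt = (1.3760, 1.4600, 0.6840)
gyro term ω×Iω = (0.0294, 0.1008, -0.0315)
α = I⁻¹(τ − ω×Iω) = (-2.1940, -1.0053, -0.3250)
ω' = ω + α·dt = (0.8122, -0.7402, -1.4130)
2q̇ = q⊗(0,ω) = (0.0180354, -1.5976742, 0.0784668, -0.8372318)
q + ½dt·q⊗(0,ω), renormalized = (-0.0980, 0.1764, 0.9221, -0.3302)

p' = (0.4600, 0.4520, 2.2280)
q' = (-0.0980, 0.1764, 0.9221, -0.3302)
v' = (1.3760, 1.4600, 0.6840)
ω' = (0.8122, -0.7402, -1.4130)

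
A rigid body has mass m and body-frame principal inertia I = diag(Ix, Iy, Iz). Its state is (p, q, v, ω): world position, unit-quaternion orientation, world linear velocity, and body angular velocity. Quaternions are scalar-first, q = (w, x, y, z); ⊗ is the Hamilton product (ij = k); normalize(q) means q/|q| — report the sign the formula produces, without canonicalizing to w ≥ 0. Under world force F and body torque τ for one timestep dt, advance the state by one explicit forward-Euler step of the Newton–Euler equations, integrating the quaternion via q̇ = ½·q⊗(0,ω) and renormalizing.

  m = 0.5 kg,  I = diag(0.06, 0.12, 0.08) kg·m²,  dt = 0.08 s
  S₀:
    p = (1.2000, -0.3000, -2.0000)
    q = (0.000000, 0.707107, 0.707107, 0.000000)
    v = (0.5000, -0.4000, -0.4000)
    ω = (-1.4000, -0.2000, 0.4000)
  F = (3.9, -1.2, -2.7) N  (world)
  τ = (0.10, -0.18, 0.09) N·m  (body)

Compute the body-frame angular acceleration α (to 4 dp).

α = (1.6133, -1.5933, 0.9150)

gyro term ω×Iω = (0.0032, 0.0112, 0.0168)
α = I⁻¹(τ − ω×Iω) = (1.6133, -1.5933, 0.9150)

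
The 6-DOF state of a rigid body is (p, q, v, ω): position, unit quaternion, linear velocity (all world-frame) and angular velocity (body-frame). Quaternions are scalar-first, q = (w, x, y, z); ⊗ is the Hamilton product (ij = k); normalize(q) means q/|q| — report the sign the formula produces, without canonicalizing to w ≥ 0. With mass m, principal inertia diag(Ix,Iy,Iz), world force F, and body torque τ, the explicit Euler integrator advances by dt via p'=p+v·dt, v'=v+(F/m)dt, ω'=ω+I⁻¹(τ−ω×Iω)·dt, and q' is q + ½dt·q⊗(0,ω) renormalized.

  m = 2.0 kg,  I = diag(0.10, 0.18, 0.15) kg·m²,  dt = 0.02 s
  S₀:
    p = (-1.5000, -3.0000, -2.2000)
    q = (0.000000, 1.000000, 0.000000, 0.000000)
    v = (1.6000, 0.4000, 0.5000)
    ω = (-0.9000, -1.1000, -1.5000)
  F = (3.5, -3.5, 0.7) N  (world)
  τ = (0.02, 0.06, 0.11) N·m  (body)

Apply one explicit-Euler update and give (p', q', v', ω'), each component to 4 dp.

p' = (-1.4680, -2.9920, -2.1900)
q' = (0.0090, 0.9998, 0.0150, -0.0110)
v' = (1.6350, 0.3650, 0.5070)
ω' = (-0.8861, -1.0858, -1.4959)

linear accel F/m = (1.7500, -1.7500, 0.3500)
p + v·dt = (-1.4680, -2.9920, -2.1900)
v' = v + a·dt = (1.6350, 0.3650, 0.5070)
gyro term ω×Iω = (-0.0495, -0.0675, 0.0792)
(τ − ω×Iω)/I = (0.6950, 0.7083, 0.2053)
new body rate ω' = (-0.8861, -1.0858, -1.4959)
2q̇ = q⊗(0,ω) = (0.9000000, 0.0000000, 1.5000000, -1.1000000)
updated quaternion q' = (0.0090, 0.9998, 0.0150, -0.0110)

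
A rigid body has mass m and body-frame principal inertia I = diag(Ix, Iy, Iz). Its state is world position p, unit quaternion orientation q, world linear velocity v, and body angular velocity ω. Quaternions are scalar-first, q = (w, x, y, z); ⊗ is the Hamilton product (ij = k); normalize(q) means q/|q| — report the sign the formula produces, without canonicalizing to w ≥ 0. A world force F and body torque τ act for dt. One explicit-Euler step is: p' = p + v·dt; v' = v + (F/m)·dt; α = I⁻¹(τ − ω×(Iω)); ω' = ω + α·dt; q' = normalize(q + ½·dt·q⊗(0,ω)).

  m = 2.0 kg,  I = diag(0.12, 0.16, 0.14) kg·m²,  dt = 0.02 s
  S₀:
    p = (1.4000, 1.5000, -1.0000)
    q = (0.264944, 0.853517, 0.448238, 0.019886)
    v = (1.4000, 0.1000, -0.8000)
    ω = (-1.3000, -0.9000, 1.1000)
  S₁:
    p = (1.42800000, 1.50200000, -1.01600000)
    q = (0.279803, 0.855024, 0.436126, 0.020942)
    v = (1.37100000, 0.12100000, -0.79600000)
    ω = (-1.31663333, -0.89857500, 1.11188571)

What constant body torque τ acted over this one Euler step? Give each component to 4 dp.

τ = (-0.0800, 0.0400, 0.1300)

ω₁ − ω₀ = (-0.01663333, 0.00142500, 0.01188571)
gyro term ω₀×Iω₀ = (0.0198, 0.0286, 0.0468)
τ = I·(Δω/dt) + ω₀×(Iω₀) = (-0.0800, 0.0400, 0.1300)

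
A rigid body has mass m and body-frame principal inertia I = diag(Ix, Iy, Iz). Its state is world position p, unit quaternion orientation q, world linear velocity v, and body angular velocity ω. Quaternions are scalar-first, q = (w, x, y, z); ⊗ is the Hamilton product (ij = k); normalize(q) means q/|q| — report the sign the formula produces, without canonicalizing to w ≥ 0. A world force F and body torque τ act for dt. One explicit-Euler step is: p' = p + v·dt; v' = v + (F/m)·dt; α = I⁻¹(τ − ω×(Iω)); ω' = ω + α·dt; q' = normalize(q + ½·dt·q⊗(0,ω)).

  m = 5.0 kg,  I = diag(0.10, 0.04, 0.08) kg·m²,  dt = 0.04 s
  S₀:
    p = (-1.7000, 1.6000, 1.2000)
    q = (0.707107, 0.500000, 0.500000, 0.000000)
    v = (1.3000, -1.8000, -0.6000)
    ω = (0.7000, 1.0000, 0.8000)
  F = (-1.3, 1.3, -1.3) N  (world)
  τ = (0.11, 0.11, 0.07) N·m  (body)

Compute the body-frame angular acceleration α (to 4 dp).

gyro term ω×Iω = (0.0320, 0.0112, -0.0420)
(τ − ω×Iω)/I = (0.7800, 2.4700, 1.4000)

α = (0.7800, 2.4700, 1.4000)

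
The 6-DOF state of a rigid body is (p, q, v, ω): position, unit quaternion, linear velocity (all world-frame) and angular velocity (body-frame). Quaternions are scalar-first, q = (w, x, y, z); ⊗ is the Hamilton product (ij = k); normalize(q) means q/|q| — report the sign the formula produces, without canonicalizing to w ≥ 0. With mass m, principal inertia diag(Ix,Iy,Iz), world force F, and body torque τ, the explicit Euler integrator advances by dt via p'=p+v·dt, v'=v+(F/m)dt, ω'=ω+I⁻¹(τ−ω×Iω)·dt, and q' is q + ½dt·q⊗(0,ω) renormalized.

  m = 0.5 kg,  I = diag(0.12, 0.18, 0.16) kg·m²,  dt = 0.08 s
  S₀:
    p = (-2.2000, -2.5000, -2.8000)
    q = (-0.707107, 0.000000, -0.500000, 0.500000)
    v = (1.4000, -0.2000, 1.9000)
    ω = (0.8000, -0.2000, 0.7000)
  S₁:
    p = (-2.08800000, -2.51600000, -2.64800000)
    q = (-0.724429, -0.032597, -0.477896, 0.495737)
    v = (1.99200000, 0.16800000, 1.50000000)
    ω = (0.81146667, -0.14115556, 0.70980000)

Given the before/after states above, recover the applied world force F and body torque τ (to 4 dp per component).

ω₁ − ω₀ = (0.01146667, 0.05884444, 0.00980000)
I·α + gyro = (0.0200, 0.1100, 0.0100)
Δv = v₁−v₀ = (0.59200000, 0.36800000, -0.40000000)
m·(v₁−v₀)/dt = (3.7000, 2.3000, -2.5000)

F = (3.7000, 2.3000, -2.5000)
τ = (0.0200, 0.1100, 0.0100)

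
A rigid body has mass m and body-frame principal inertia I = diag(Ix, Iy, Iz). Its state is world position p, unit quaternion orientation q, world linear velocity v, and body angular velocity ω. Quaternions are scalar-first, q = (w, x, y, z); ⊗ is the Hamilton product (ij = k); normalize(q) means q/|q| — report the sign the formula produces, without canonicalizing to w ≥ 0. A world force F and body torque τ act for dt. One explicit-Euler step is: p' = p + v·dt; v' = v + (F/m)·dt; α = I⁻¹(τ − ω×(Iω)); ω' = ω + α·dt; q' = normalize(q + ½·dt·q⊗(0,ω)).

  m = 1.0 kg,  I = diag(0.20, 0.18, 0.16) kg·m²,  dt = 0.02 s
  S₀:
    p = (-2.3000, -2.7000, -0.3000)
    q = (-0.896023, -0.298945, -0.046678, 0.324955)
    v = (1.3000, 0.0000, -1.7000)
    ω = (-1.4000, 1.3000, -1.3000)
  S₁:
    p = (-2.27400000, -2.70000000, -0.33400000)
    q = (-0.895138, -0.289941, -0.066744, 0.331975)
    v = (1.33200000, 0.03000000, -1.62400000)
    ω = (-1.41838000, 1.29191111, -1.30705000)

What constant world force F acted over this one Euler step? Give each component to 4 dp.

F = (1.6000, 1.5000, 3.8000)

Δv = v₁−v₀ = (0.03200000, 0.03000000, 0.07600000)
applied force F = (1.6000, 1.5000, 3.8000)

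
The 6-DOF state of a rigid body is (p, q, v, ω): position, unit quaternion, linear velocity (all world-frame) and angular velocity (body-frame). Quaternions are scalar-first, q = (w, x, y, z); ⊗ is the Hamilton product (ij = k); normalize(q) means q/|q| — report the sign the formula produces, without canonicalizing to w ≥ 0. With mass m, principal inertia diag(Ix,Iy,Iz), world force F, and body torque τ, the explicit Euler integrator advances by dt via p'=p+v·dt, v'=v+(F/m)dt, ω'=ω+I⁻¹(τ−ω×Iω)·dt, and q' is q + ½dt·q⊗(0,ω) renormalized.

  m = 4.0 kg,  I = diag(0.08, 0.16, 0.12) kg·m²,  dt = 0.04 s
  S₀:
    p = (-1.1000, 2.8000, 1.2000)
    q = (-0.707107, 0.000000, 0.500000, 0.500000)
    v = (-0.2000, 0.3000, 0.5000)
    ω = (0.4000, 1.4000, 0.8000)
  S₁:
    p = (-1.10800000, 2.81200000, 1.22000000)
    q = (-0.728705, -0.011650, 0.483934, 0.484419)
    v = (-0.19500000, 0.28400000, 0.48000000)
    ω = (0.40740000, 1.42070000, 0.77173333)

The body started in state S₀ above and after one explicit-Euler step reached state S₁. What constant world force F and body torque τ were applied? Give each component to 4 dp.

velocity change Δv = (0.00500000, -0.01600000, -0.02000000)
F = m·Δv/dt = (0.5000, -1.6000, -2.0000)
Δω = ω₁−ω₀ = (0.00740000, 0.02070000, -0.02826667)
applied torque τ = (-0.0300, 0.0700, -0.0400)

F = (0.5000, -1.6000, -2.0000)
τ = (-0.0300, 0.0700, -0.0400)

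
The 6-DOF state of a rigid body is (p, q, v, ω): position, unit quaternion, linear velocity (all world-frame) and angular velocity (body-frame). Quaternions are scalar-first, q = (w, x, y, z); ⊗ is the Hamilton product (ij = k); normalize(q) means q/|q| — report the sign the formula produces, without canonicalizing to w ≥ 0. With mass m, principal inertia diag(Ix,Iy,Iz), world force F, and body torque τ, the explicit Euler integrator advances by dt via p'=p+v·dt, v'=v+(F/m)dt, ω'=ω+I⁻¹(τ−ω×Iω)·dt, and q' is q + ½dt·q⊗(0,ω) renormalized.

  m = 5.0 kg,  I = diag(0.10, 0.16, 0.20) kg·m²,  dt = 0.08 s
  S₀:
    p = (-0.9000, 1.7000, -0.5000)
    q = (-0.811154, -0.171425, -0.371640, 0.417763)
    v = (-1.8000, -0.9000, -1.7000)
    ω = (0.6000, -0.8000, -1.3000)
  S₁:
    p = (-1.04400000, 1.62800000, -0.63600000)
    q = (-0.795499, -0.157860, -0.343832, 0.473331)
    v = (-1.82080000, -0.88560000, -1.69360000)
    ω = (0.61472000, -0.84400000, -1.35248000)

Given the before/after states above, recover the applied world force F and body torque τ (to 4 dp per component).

ω₁ − ω₀ = (0.01472000, -0.04400000, -0.05248000)
τ = I·(Δω/dt) + ω₀×(Iω₀) = (0.0600, -0.0100, -0.1600)
Δv = v₁−v₀ = (-0.02080000, 0.01440000, 0.00640000)
applied force F = (-1.3000, 0.9000, 0.4000)

F = (-1.3000, 0.9000, 0.4000)
τ = (0.0600, -0.0100, -0.1600)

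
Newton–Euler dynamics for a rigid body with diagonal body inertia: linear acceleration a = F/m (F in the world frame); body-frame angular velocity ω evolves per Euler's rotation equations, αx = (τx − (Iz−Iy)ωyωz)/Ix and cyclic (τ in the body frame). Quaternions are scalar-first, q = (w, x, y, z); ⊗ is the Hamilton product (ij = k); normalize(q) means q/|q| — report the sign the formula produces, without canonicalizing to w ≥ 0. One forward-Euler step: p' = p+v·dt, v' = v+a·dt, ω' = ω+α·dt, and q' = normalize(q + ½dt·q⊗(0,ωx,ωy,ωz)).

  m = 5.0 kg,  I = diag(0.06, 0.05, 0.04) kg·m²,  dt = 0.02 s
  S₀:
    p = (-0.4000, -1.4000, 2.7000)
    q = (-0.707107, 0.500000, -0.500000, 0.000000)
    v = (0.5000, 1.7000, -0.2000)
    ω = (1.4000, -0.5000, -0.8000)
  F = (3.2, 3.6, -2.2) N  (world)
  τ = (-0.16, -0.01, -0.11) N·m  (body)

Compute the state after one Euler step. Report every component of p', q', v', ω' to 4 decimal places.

a = (0.6400, 0.7200, -0.4400)
p + v·dt = (-0.3900, -1.3660, 2.6960)
new velocity v' = (0.5128, 1.7144, -0.2088)
ω×(Iω) gyroscopic = (-0.0040, -0.0224, 0.0070)
α = I⁻¹(τ − ω×Iω) = (-2.6000, 0.2480, -2.9250)
ω + α·dt = (1.3480, -0.4950, -0.8585)
q⊗(0,ω) = (-0.9500000, -0.5899498, 0.7535535, 1.0156856)
q' = normalize(q + ½dt·q⊗(0,ω)) = (-0.7165, 0.4940, -0.4924, 0.0102)

p' = (-0.3900, -1.3660, 2.6960)
q' = (-0.7165, 0.4940, -0.4924, 0.0102)
v' = (0.5128, 1.7144, -0.2088)
ω' = (1.3480, -0.4950, -0.8585)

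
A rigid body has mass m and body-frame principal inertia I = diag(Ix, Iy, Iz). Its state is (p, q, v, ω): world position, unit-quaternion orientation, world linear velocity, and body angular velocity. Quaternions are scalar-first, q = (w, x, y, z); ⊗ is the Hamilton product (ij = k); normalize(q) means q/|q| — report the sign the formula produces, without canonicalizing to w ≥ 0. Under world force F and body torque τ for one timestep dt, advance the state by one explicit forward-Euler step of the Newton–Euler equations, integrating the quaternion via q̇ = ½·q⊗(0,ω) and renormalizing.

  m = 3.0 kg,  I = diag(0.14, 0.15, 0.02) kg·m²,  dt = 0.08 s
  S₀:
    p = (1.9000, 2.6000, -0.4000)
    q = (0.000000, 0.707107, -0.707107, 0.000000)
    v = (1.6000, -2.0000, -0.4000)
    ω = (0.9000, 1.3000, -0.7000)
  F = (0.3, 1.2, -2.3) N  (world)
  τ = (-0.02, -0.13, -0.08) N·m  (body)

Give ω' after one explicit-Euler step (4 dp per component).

ω×(Iω) gyroscopic = (0.1183, -0.0756, 0.0117)
angular accel α = (-0.9879, -0.3627, -4.5850)
ω + α·dt = (0.8210, 1.2710, -1.0668)

ω' = (0.8210, 1.2710, -1.0668)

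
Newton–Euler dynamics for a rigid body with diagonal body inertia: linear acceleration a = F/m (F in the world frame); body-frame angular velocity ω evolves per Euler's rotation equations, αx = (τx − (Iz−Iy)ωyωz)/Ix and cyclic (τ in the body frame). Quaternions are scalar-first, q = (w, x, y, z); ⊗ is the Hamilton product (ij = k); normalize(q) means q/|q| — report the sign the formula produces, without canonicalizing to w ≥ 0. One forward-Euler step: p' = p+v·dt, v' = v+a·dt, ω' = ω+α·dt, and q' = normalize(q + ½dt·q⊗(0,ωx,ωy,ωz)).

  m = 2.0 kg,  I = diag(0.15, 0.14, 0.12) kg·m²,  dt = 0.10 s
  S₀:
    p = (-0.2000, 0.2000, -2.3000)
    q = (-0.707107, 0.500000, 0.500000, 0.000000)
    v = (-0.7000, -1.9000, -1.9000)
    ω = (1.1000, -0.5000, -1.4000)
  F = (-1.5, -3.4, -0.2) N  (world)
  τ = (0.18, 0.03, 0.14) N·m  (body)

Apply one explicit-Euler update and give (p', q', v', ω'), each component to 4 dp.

gyro term ω×Iω = (-0.0140, -0.0462, 0.0055)
α = I⁻¹(τ − ω×Iω) = (1.2933, 0.5443, 1.1208)
ω' = ω + α·dt = (1.2293, -0.4456, -1.2879)
2q̇ = q⊗(0,ω) = (-0.3000000, -1.4778177, 1.0535535, 0.1899498)
updated quaternion q' = (-0.7190, 0.4243, 0.5503, 0.0095)
p' = p + v·dt = (-0.2700, 0.0100, -2.4900)
v + (F/m)dt = (-0.7750, -2.0700, -1.9100)

p' = (-0.2700, 0.0100, -2.4900)
q' = (-0.7190, 0.4243, 0.5503, 0.0095)
v' = (-0.7750, -2.0700, -1.9100)
ω' = (1.2293, -0.4456, -1.2879)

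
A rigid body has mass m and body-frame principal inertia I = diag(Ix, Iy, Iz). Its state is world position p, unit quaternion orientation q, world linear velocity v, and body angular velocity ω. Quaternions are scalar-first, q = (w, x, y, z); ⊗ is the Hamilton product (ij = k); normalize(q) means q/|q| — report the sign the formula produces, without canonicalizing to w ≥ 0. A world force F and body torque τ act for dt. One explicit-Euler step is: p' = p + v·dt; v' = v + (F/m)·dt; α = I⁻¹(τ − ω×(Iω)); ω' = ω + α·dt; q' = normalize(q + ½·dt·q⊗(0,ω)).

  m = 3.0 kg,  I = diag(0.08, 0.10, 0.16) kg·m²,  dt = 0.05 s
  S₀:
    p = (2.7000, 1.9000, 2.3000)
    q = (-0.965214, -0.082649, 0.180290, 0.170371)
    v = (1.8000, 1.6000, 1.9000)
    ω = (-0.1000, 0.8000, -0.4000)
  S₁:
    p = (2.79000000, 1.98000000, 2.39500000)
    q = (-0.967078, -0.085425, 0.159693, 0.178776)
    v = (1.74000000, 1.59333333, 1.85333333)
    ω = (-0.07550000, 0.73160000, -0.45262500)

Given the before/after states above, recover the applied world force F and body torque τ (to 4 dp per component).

F = (-3.6000, -0.4000, -2.8000)
τ = (0.0200, -0.1400, -0.1700)

velocity change Δv = (-0.06000000, -0.00666667, -0.04666667)
m·(v₁−v₀)/dt = (-3.6000, -0.4000, -2.8000)
rate change Δω = (0.02450000, -0.06840000, -0.05262500)
precession coupling = (-0.0192, -0.0032, -0.0016)
applied torque τ = (0.0200, -0.1400, -0.1700)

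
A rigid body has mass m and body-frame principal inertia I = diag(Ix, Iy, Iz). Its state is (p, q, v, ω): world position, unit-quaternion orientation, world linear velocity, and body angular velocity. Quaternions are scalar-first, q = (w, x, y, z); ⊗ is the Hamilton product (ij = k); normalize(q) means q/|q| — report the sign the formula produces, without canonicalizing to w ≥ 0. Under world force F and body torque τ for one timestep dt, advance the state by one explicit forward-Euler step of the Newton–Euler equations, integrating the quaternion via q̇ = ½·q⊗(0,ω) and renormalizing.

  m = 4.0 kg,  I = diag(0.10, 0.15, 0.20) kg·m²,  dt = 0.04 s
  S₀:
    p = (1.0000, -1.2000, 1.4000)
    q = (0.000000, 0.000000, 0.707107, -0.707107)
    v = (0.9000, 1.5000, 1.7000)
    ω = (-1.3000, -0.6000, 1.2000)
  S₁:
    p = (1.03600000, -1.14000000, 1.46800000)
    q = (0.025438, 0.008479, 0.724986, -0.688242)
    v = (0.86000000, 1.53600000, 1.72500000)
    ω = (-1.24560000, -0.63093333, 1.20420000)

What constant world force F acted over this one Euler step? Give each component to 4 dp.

F = (-4.0000, 3.6000, 2.5000)

v₁ − v₀ = (-0.04000000, 0.03600000, 0.02500000)
F = m·Δv/dt = (-4.0000, 3.6000, 2.5000)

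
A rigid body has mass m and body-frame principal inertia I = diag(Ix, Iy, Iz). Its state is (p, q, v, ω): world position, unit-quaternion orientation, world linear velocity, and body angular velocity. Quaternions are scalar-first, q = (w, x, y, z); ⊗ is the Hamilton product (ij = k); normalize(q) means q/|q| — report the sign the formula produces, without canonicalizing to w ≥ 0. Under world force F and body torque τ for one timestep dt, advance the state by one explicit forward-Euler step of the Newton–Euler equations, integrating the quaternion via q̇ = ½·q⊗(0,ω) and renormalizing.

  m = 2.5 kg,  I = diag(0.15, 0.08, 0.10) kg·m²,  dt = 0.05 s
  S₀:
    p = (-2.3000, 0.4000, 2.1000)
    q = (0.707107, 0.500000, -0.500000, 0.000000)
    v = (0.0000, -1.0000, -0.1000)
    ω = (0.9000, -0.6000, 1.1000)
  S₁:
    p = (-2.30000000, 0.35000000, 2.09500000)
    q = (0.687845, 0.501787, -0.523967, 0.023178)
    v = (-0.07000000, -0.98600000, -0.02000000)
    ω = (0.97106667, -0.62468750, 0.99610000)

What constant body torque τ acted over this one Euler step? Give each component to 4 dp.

rate change Δω = (0.07106667, -0.02468750, -0.10390000)
applied torque τ = (0.2000, 0.0100, -0.1700)

τ = (0.2000, 0.0100, -0.1700)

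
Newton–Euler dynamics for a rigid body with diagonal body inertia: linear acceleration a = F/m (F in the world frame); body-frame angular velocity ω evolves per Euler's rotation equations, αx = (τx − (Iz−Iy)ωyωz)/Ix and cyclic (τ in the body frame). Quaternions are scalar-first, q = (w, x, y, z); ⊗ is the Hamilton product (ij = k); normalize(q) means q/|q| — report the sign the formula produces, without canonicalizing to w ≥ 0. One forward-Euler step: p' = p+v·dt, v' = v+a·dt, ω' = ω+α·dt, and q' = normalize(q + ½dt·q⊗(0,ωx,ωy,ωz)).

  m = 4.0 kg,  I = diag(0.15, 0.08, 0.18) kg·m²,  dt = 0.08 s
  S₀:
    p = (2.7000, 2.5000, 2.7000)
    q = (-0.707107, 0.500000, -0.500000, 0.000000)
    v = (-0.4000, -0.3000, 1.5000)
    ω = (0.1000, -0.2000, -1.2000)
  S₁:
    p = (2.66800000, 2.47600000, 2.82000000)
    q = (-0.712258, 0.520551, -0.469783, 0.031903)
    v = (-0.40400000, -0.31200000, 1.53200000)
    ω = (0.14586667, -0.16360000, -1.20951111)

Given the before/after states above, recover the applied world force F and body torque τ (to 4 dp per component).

Δω = ω₁−ω₀ = (0.04586667, 0.03640000, -0.00951111)
ω₀×(Iω₀) = (0.0240, 0.0036, 0.0014)
I·α + gyro = (0.1100, 0.0400, -0.0200)
velocity change Δv = (-0.00400000, -0.01200000, 0.03200000)
m·(v₁−v₀)/dt = (-0.2000, -0.6000, 1.6000)

F = (-0.2000, -0.6000, 1.6000)
τ = (0.1100, 0.0400, -0.0200)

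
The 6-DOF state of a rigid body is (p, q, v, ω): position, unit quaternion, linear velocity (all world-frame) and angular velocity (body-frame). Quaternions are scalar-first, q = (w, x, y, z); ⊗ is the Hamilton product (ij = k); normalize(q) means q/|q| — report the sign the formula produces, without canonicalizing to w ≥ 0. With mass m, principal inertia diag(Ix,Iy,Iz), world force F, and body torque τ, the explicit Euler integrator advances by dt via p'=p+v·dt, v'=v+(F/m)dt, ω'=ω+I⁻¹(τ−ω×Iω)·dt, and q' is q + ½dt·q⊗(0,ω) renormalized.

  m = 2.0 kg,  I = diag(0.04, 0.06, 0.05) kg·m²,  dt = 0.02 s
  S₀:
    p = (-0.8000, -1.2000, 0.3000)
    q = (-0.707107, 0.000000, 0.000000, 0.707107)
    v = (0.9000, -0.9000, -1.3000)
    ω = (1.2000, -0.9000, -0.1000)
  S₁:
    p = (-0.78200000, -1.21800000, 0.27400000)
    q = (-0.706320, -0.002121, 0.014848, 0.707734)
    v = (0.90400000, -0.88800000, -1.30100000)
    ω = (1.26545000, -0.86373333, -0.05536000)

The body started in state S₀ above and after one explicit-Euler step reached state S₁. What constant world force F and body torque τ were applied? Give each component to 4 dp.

velocity change Δv = (0.00400000, 0.01200000, -0.00100000)
m·(v₁−v₀)/dt = (0.4000, 1.2000, -0.1000)
rate change Δω = (0.06545000, 0.03626667, 0.04464000)
I·α + gyro = (0.1300, 0.1100, 0.0900)

F = (0.4000, 1.2000, -0.1000)
τ = (0.1300, 0.1100, 0.0900)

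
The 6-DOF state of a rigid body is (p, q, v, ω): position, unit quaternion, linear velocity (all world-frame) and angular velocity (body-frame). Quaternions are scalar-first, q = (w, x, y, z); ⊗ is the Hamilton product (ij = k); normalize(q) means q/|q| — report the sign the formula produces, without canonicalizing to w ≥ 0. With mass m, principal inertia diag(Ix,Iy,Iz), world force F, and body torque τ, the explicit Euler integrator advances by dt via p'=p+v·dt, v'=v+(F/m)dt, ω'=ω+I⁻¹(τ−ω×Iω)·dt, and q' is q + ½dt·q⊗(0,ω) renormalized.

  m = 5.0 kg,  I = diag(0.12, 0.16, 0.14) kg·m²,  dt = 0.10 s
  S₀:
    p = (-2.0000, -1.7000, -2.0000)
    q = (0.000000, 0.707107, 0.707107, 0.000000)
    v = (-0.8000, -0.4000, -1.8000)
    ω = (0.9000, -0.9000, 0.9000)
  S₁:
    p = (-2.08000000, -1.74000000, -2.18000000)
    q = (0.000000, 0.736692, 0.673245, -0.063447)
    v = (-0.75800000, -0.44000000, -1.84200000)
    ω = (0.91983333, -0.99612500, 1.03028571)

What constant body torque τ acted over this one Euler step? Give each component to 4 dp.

τ = (0.0400, -0.1700, 0.1500)

rate change Δω = (0.01983333, -0.09612500, 0.13028571)
applied torque τ = (0.0400, -0.1700, 0.1500)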